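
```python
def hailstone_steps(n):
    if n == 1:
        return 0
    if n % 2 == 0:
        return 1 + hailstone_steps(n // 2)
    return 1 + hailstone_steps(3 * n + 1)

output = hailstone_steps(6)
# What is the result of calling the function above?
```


hailstone_steps(6)
6 is even -> hailstone_steps(3)
3 is odd -> 3*3+1 = 10 -> hailstone_steps(10)
10 is even -> hailstone_steps(5)
5 is odd -> 3*5+1 = 16 -> hailstone_steps(16)
16 is even -> hailstone_steps(8)
8 is even -> hailstone_steps(4)
4 is even -> hailstone_steps(2)
2 is even -> hailstone_steps(1)
Reached 1 after 8 steps
= 8


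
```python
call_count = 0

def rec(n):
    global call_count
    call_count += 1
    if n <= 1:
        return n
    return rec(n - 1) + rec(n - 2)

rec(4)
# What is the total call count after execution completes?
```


rec(4) calls rec(3) and rec(2); each non-base call branches into two more.
Let C(k) = total number of calls made by rec(k), including the call to rec(k) itself.
Base cases: C(0) = 1, C(1) = 1
Recurrence: C(k) = 1 + C(k-1) + C(k-2)
  C(2) = 1 + C(1) + C(0) = 1 + 1 + 1 = 3
  C(3) = 1 + C(2) + C(1) = 1 + 3 + 1 = 5
  C(4) = 1 + C(3) + C(2) = 1 + 5 + 3 = 9
Total calls = C(4) = 9


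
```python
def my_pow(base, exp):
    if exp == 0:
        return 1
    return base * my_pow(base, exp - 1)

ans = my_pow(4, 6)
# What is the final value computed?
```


my_pow(4, 6)
= 4 * my_pow(4, 5)
= 4 * 4 * my_pow(4, 4)
= 4 * 4 * 4 * my_pow(4, 3)
= 4 * 4 * 4 * 4 * my_pow(4, 2)
= 4 * 4 * 4 * 4 * 4 * my_pow(4, 1)
= 4 * 4 * 4 * 4 * 4 * 4 * my_pow(4, 0)
= 4 * 4 * 4 * 4 * 4 * 4 * 1
= 4096


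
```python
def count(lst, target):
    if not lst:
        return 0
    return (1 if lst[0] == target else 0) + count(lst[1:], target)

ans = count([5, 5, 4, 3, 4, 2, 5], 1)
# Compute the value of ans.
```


count([5, 5, 4, 3, 4, 2, 5], 1)
lst[0]=5 != 1: 0 + count([5, 4, 3, 4, 2, 5], 1)
lst[0]=5 != 1: 0 + count([4, 3, 4, 2, 5], 1)
lst[0]=4 != 1: 0 + count([3, 4, 2, 5], 1)
lst[0]=3 != 1: 0 + count([4, 2, 5], 1)
lst[0]=4 != 1: 0 + count([2, 5], 1)
lst[0]=2 != 1: 0 + count([5], 1)
lst[0]=5 != 1: 0 + count([], 1)
= 0


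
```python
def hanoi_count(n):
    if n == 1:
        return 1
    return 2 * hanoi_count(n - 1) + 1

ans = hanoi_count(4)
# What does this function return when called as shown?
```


hanoi_count(4)
= 2 * hanoi_count(3) + 1
= 2 * (2 * hanoi_count(2) + 1) + 1
= 2 * (2 * (2 * hanoi_count(1) + 1) + 1) + 1
Now compute bottom-up:
hanoi_count(1) = 1
hanoi_count(2) = 2 * 1 + 1 = 3
hanoi_count(3) = 2 * 3 + 1 = 7
hanoi_count(4) = 2 * 7 + 1 = 15
= 15


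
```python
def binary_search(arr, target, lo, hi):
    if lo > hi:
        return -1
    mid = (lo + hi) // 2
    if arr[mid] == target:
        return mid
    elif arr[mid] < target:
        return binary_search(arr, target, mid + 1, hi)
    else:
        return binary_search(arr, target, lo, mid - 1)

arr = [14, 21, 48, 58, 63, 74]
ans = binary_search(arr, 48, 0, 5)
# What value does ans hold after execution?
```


binary_search(arr, 48, 0, 5)
lo=0, hi=5, mid=2, arr[mid]=48
arr[2] == 48, found at index 2
= 2


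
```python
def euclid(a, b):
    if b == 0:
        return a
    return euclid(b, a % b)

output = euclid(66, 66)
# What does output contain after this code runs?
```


euclid(66, 66)
= euclid(66, 66 % 66) = euclid(66, 0)
b == 0, return a = 66


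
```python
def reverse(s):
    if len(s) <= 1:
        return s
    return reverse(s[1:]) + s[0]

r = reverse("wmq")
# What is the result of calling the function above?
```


reverse("wmq")
= reverse("mq") + "w"
= reverse("q") + "m" + "w"
= "q" + "m" + "w"
= "qmw"


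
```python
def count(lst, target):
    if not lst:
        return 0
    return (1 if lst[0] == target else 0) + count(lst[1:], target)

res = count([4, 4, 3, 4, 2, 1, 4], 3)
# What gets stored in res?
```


count([4, 4, 3, 4, 2, 1, 4], 3)
lst[0]=4 != 3: 0 + count([4, 3, 4, 2, 1, 4], 3)
lst[0]=4 != 3: 0 + count([3, 4, 2, 1, 4], 3)
lst[0]=3 == 3: 1 + count([4, 2, 1, 4], 3)
lst[0]=4 != 3: 0 + count([2, 1, 4], 3)
lst[0]=2 != 3: 0 + count([1, 4], 3)
lst[0]=1 != 3: 0 + count([4], 3)
lst[0]=4 != 3: 0 + count([], 3)
= 1


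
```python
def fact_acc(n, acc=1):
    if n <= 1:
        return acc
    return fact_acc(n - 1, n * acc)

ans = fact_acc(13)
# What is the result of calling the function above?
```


fact_acc(13, 1)
= fact_acc(12, 13 * 1) = fact_acc(12, 13)
= fact_acc(11, 12 * 13) = fact_acc(11, 156)
= fact_acc(10, 11 * 156) = fact_acc(10, 1716)
= fact_acc(9, 10 * 1716) = fact_acc(9, 17160)
= fact_acc(8, 9 * 17160) = fact_acc(8, 154440)
= fact_acc(7, 8 * 154440) = fact_acc(7, 1235520)
= fact_acc(6, 7 * 1235520) = fact_acc(6, 8648640)
= fact_acc(5, 6 * 8648640) = fact_acc(5, 51891840)
= fact_acc(4, 5 * 51891840) = fact_acc(4, 259459200)
= fact_acc(3, 4 * 259459200) = fact_acc(3, 1037836800)
= fact_acc(2, 3 * 1037836800) = fact_acc(2, 3113510400)
= fact_acc(1, 2 * 3113510400) = fact_acc(1, 6227020800)
n <= 1, return acc = 6227020800


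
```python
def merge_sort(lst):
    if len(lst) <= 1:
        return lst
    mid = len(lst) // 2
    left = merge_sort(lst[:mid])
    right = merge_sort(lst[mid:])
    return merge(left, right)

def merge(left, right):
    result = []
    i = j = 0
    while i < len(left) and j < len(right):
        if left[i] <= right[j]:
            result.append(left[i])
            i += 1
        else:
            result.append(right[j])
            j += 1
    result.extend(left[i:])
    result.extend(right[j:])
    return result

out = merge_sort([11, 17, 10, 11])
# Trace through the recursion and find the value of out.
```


merge_sort([11, 17, 10, 11])
Split into [11, 17] and [10, 11]
Left sorted: [11, 17]
Right sorted: [10, 11]
Merge [11, 17] and [10, 11]
= [10, 11, 11, 17]


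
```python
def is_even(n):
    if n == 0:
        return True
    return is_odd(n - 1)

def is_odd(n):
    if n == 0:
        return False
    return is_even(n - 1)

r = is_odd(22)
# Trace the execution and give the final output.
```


is_odd(22)
= is_even(21)
= is_odd(20)
= is_even(19)
= is_odd(18)
= is_even(17)
= is_odd(16)
= is_even(15)
= is_odd(14)
= is_even(13)
= is_odd(12)
= is_even(11)
= is_odd(10)
= is_even(9)
= is_odd(8)
= is_even(7)
= is_odd(6)
= is_even(5)
= is_odd(4)
= is_even(3)
= is_odd(2)
= is_even(1)
= is_odd(0)
n == 0: return False
= False


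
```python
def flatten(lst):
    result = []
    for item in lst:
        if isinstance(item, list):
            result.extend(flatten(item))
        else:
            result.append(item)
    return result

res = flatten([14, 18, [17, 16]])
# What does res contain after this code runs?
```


flatten([14, 18, [17, 16]])
Processing each element:
  14 is not a list -> append 14
  18 is not a list -> append 18
  [17, 16] is a list -> flatten recursively -> [17, 16]
= [14, 18, 17, 16]


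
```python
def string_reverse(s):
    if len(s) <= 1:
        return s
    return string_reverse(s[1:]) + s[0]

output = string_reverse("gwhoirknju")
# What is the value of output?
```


string_reverse("gwhoirknju")
= string_reverse("whoirknju") + "g"
= string_reverse("hoirknju") + "w" + "g"
= string_reverse("oirknju") + "h" + "w" + "g"
= string_reverse("irknju") + "o" + "h" + "w" + "g"
= string_reverse("rknju") + "i" + "o" + "h" + "w" + "g"
= string_reverse("knju") + "r" + "i" + "o" + "h" + "w" + "g"
= string_reverse("nju") + "k" + "r" + "i" + "o" + "h" + "w" + "g"
= string_reverse("ju") + "n" + "k" + "r" + "i" + "o" + "h" + "w" + "g"
= string_reverse("u") + "j" + "n" + "k" + "r" + "i" + "o" + "h" + "w" + "g"
= "u" + "j" + "n" + "k" + "r" + "i" + "o" + "h" + "w" + "g"
= "ujnkriohwg"


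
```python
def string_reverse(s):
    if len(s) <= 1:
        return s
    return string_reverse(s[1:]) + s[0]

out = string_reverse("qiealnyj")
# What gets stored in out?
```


string_reverse("qiealnyj")
= string_reverse("iealnyj") + "q"
= string_reverse("ealnyj") + "i" + "q"
= string_reverse("alnyj") + "e" + "i" + "q"
= string_reverse("lnyj") + "a" + "e" + "i" + "q"
= string_reverse("nyj") + "l" + "a" + "e" + "i" + "q"
= string_reverse("yj") + "n" + "l" + "a" + "e" + "i" + "q"
= string_reverse("j") + "y" + "n" + "l" + "a" + "e" + "i" + "q"
= "j" + "y" + "n" + "l" + "a" + "e" + "i" + "q"
= "jynlaeiq"


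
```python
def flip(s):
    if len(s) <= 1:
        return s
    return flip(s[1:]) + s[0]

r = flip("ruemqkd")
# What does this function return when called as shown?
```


flip("ruemqkd")
= flip("uemqkd") + "r"
= flip("emqkd") + "u" + "r"
= flip("mqkd") + "e" + "u" + "r"
= flip("qkd") + "m" + "e" + "u" + "r"
= flip("kd") + "q" + "m" + "e" + "u" + "r"
= flip("d") + "k" + "q" + "m" + "e" + "u" + "r"
= "d" + "k" + "q" + "m" + "e" + "u" + "r"
= "dkqmeur"


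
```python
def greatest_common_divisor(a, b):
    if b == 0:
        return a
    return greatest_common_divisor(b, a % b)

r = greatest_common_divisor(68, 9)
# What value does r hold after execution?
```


greatest_common_divisor(68, 9)
= greatest_common_divisor(9, 68 % 9) = greatest_common_divisor(9, 5)
= greatest_common_divisor(5, 9 % 5) = greatest_common_divisor(5, 4)
= greatest_common_divisor(4, 5 % 4) = greatest_common_divisor(4, 1)
= greatest_common_divisor(1, 4 % 1) = greatest_common_divisor(1, 0)
b == 0, return a = 1


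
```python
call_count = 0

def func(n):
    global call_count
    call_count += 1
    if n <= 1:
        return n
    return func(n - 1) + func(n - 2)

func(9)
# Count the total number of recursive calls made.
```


func(9) calls func(8) and func(7); each non-base call branches into two more.
Let C(k) = total number of calls made by func(k), including the call to func(k) itself.
Base cases: C(0) = 1, C(1) = 1
Recurrence: C(k) = 1 + C(k-1) + C(k-2)
  C(2) = 1 + C(1) + C(0) = 1 + 1 + 1 = 3
  C(3) = 1 + C(2) + C(1) = 1 + 3 + 1 = 5
  C(4) = 1 + C(3) + C(2) = 1 + 5 + 3 = 9
  C(5) = 1 + C(4) + C(3) = 1 + 9 + 5 = 15
  C(6) = 1 + C(5) + C(4) = 1 + 15 + 9 = 25
  C(7) = 1 + C(6) + C(5) = 1 + 25 + 15 = 41
  C(8) = 1 + C(7) + C(6) = 1 + 41 + 25 = 67
  C(9) = 1 + C(8) + C(7) = 1 + 67 + 41 = 109
Total calls = C(9) = 109


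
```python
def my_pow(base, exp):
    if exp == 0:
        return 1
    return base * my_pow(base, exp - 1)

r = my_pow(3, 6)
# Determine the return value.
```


my_pow(3, 6)
= 3 * my_pow(3, 5)
= 3 * 3 * my_pow(3, 4)
= 3 * 3 * 3 * my_pow(3, 3)
= 3 * 3 * 3 * 3 * my_pow(3, 2)
= 3 * 3 * 3 * 3 * 3 * my_pow(3, 1)
= 3 * 3 * 3 * 3 * 3 * 3 * my_pow(3, 0)
= 3 * 3 * 3 * 3 * 3 * 3 * 1
= 729


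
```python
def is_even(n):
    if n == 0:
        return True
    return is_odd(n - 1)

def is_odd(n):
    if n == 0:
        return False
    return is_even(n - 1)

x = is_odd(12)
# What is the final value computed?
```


is_odd(12)
= is_even(11)
= is_odd(10)
= is_even(9)
= is_odd(8)
= is_even(7)
= is_odd(6)
= is_even(5)
= is_odd(4)
= is_even(3)
= is_odd(2)
= is_even(1)
= is_odd(0)
n == 0: return False
= False


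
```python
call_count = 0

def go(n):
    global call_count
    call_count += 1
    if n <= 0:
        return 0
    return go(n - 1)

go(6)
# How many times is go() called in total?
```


go(6) calls go(5) calls ... calls go(0)
Total calls: 6 + 1 (for base case) = 7


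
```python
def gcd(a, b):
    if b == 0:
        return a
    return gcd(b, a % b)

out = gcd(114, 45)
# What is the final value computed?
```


gcd(114, 45)
= gcd(45, 114 % 45) = gcd(45, 24)
= gcd(24, 45 % 24) = gcd(24, 21)
= gcd(21, 24 % 21) = gcd(21, 3)
= gcd(3, 21 % 3) = gcd(3, 0)
b == 0, return a = 3


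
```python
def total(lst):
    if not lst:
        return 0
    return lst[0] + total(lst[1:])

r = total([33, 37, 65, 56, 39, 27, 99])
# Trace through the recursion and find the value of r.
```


total([33, 37, 65, 56, 39, 27, 99])
= 33 + total([37, 65, 56, 39, 27, 99])
= 33 + 37 + total([65, 56, 39, 27, 99])
= 33 + 37 + 65 + total([56, 39, 27, 99])
= 33 + 37 + 65 + 56 + total([39, 27, 99])
= 33 + 37 + 65 + 56 + 39 + total([27, 99])
= 33 + 37 + 65 + 56 + 39 + 27 + total([99])
= 33 + 37 + 65 + 56 + 39 + 27 + 99 + total([])
= 33 + 37 + 65 + 56 + 39 + 27 + 99 + 0
= 356


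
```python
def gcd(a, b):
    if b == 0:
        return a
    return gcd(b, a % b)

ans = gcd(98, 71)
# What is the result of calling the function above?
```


gcd(98, 71)
= gcd(71, 98 % 71) = gcd(71, 27)
= gcd(27, 71 % 27) = gcd(27, 17)
= gcd(17, 27 % 17) = gcd(17, 10)
= gcd(10, 17 % 10) = gcd(10, 7)
= gcd(7, 10 % 7) = gcd(7, 3)
= gcd(3, 7 % 3) = gcd(3, 1)
= gcd(1, 3 % 1) = gcd(1, 0)
b == 0, return a = 1


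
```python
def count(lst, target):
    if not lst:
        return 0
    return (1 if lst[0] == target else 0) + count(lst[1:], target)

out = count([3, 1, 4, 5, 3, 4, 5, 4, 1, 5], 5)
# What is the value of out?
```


count([3, 1, 4, 5, 3, 4, 5, 4, 1, 5], 5)
lst[0]=3 != 5: 0 + count([1, 4, 5, 3, 4, 5, 4, 1, 5], 5)
lst[0]=1 != 5: 0 + count([4, 5, 3, 4, 5, 4, 1, 5], 5)
lst[0]=4 != 5: 0 + count([5, 3, 4, 5, 4, 1, 5], 5)
lst[0]=5 == 5: 1 + count([3, 4, 5, 4, 1, 5], 5)
lst[0]=3 != 5: 0 + count([4, 5, 4, 1, 5], 5)
lst[0]=4 != 5: 0 + count([5, 4, 1, 5], 5)
lst[0]=5 == 5: 1 + count([4, 1, 5], 5)
lst[0]=4 != 5: 0 + count([1, 5], 5)
lst[0]=1 != 5: 0 + count([5], 5)
lst[0]=5 == 5: 1 + count([], 5)
= 3


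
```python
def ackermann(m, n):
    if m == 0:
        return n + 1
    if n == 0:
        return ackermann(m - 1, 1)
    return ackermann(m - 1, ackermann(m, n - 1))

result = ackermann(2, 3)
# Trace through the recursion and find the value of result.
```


ackermann(2, 3)
= ackermann(1, ackermann(2, 2))
First compute ackermann(2, 2) = 7
= ackermann(1, 7)
= 9


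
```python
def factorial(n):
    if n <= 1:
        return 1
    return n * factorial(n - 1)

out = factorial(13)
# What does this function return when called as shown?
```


factorial(13)
= 13 * factorial(12)
= 13 * 12 * factorial(11)
= 13 * 12 * 11 * factorial(10)
= 13 * 12 * 11 * 10 * factorial(9)
= 13 * 12 * 11 * 10 * 9 * factorial(8)
= 13 * 12 * 11 * 10 * 9 * 8 * factorial(7)
= 13 * 12 * 11 * 10 * 9 * 8 * 7 * factorial(6)
= 13 * 12 * 11 * 10 * 9 * 8 * 7 * 6 * factorial(5)
= 13 * 12 * 11 * 10 * 9 * 8 * 7 * 6 * 5 * factorial(4)
= 13 * 12 * 11 * 10 * 9 * 8 * 7 * 6 * 5 * 4 * factorial(3)
= 13 * 12 * 11 * 10 * 9 * 8 * 7 * 6 * 5 * 4 * 3 * factorial(2)
= 13 * 12 * 11 * 10 * 9 * 8 * 7 * 6 * 5 * 4 * 3 * 2 * factorial(1)
= 13 * 12 * 11 * 10 * 9 * 8 * 7 * 6 * 5 * 4 * 3 * 2 * 1
= 6227020800


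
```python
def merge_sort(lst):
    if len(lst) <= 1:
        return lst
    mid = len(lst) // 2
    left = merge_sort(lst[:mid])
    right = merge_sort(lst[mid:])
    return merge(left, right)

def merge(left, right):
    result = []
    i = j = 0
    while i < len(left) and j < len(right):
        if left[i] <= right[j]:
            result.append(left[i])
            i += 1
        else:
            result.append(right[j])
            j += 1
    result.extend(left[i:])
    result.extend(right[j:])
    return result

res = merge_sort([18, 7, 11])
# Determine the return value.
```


merge_sort([18, 7, 11])
Split into [18] and [7, 11]
Left sorted: [18]
Right sorted: [7, 11]
Merge [18] and [7, 11]
= [7, 11, 18]


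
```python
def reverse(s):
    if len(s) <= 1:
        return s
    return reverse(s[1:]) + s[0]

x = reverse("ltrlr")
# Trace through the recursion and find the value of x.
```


reverse("ltrlr")
= reverse("trlr") + "l"
= reverse("rlr") + "t" + "l"
= reverse("lr") + "r" + "t" + "l"
= reverse("r") + "l" + "r" + "t" + "l"
= "r" + "l" + "r" + "t" + "l"
= "rlrtl"


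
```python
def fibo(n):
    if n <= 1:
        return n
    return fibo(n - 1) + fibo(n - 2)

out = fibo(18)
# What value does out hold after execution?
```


fibo(18)
= fibo(17) + fibo(16)
= (fibo(16) + fibo(15)) + fibo(16)
Computing bottom-up: fibo(0)=0, fibo(1)=1, fibo(2)=1, fibo(3)=2, fibo(4)=3, fibo(5)=5, fibo(6)=8, fibo(7)=13, fibo(8)=21, fibo(9)=34, fibo(10)=55, fibo(11)=89, fibo(12)=144, fibo(13)=233, fibo(14)=377, fibo(15)=610, fibo(16)=987, fibo(17)=1597, fibo(18)=2584
= 2584


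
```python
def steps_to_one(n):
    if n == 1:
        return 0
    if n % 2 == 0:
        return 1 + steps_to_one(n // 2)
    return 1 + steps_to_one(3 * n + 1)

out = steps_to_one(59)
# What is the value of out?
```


steps_to_one(59)
59 is odd -> 3*59+1 = 178 -> steps_to_one(178)
178 is even -> steps_to_one(89)
89 is odd -> 3*89+1 = 268 -> steps_to_one(268)
268 is even -> steps_to_one(134)
134 is even -> steps_to_one(67)
67 is odd -> 3*67+1 = 202 -> steps_to_one(202)
202 is even -> steps_to_one(101)
101 is odd -> 3*101+1 = 304 -> steps_to_one(304)
304 is even -> steps_to_one(152)
152 is even -> steps_to_one(76)
76 is even -> steps_to_one(38)
38 is even -> steps_to_one(19)
19 is odd -> 3*19+1 = 58 -> steps_to_one(58)
58 is even -> steps_to_one(29)
29 is odd -> 3*29+1 = 88 -> steps_to_one(88)
88 is even -> steps_to_one(44)
44 is even -> steps_to_one(22)
22 is even -> steps_to_one(11)
11 is odd -> 3*11+1 = 34 -> steps_to_one(34)
34 is even -> steps_to_one(17)
17 is odd -> 3*17+1 = 52 -> steps_to_one(52)
52 is even -> steps_to_one(26)
26 is even -> steps_to_one(13)
13 is odd -> 3*13+1 = 40 -> steps_to_one(40)
40 is even -> steps_to_one(20)
20 is even -> steps_to_one(10)
10 is even -> steps_to_one(5)
5 is odd -> 3*5+1 = 16 -> steps_to_one(16)
16 is even -> steps_to_one(8)
8 is even -> steps_to_one(4)
4 is even -> steps_to_one(2)
2 is even -> steps_to_one(1)
Reached 1 after 32 steps
= 32


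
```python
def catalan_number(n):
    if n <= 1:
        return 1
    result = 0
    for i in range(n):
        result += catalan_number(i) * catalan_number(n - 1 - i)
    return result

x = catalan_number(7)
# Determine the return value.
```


catalan_number(7)
= sum of catalan_number(i) * catalan_number(7-1-i) for i in 0..6
First compute sub-values bottom-up:
  catalan_number(0) = 1, catalan_number(1) = 1
  catalan_number(2) = 1*1 + 1*1 = 2
  catalan_number(3) = 1*2 + 1*1 + 2*1 = 5
  catalan_number(4) = 1*5 + 1*2 + 2*1 + 5*1 = 14
  catalan_number(5) = 1*14 + 1*5 + 2*2 + 5*1 + 14*1 = 42
  catalan_number(6) = 1*42 + 1*14 + 2*5 + 5*2 + 14*1 + 42*1 = 132
Now catalan_number(7):
  catalan_number(0)*catalan_number(6) = 1*132 = 132
  catalan_number(1)*catalan_number(5) = 1*42 = 42
  catalan_number(2)*catalan_number(4) = 2*14 = 28
  catalan_number(3)*catalan_number(3) = 5*5 = 25
  catalan_number(4)*catalan_number(2) = 14*2 = 28
  catalan_number(5)*catalan_number(1) = 42*1 = 42
  catalan_number(6)*catalan_number(0) = 132*1 = 132
= 132 + 42 + 28 + 25 + 28 + 42 + 132
= 429


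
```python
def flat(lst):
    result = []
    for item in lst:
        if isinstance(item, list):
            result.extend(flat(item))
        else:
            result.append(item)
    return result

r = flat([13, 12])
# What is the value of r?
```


flat([13, 12])
Processing each element:
  13 is not a list -> append 13
  12 is not a list -> append 12
= [13, 12]


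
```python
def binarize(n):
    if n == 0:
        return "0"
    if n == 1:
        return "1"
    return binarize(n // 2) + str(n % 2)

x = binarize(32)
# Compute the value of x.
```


binarize(32)
= binarize(16) + "0"
= binarize(8) + "0" + "0"
= binarize(4) + "0" + "0" + "0"
= binarize(2) + "0" + "0" + "0" + "0"
= binarize(1) + "0" + "0" + "0" + "0" + "0"
= "1" + "0" + "0" + "0" + "0" + "0"
= "100000"


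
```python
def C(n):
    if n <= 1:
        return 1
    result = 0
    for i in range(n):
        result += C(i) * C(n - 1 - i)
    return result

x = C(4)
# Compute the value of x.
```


C(4)
= sum of C(i) * C(4-1-i) for i in 0..3
First compute sub-values bottom-up:
  C(0) = 1, C(1) = 1
  C(2) = 1*1 + 1*1 = 2
  C(3) = 1*2 + 1*1 + 2*1 = 5
Now C(4):
  C(0)*C(3) = 1*5 = 5
  C(1)*C(2) = 1*2 = 2
  C(2)*C(1) = 2*1 = 2
  C(3)*C(0) = 5*1 = 5
= 5 + 2 + 2 + 5
= 14


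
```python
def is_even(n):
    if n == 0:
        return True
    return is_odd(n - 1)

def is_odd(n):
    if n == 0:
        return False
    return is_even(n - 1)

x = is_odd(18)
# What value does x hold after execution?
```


is_odd(18)
= is_even(17)
= is_odd(16)
= is_even(15)
= is_odd(14)
= is_even(13)
= is_odd(12)
= is_even(11)
= is_odd(10)
= is_even(9)
= is_odd(8)
= is_even(7)
= is_odd(6)
= is_even(5)
= is_odd(4)
= is_even(3)
= is_odd(2)
= is_even(1)
= is_odd(0)
n == 0: return False
= False


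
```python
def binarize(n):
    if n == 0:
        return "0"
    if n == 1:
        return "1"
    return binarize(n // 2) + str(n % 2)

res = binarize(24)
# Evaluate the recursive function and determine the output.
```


binarize(24)
= binarize(12) + "0"
= binarize(6) + "0" + "0"
= binarize(3) + "0" + "0" + "0"
= binarize(1) + "1" + "0" + "0" + "0"
= "1" + "1" + "0" + "0" + "0"
= "11000"


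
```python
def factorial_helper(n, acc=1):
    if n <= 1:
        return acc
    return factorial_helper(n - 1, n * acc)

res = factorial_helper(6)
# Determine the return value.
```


factorial_helper(6, 1)
= factorial_helper(5, 6 * 1) = factorial_helper(5, 6)
= factorial_helper(4, 5 * 6) = factorial_helper(4, 30)
= factorial_helper(3, 4 * 30) = factorial_helper(3, 120)
= factorial_helper(2, 3 * 120) = factorial_helper(2, 360)
= factorial_helper(1, 2 * 360) = factorial_helper(1, 720)
n <= 1, return acc = 720


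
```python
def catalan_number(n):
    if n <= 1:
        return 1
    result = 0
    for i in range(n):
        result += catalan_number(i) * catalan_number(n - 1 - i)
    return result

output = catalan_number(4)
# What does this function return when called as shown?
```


catalan_number(4)
= sum of catalan_number(i) * catalan_number(4-1-i) for i in 0..3
First compute sub-values bottom-up:
  catalan_number(0) = 1, catalan_number(1) = 1
  catalan_number(2) = 1*1 + 1*1 = 2
  catalan_number(3) = 1*2 + 1*1 + 2*1 = 5
Now catalan_number(4):
  catalan_number(0)*catalan_number(3) = 1*5 = 5
  catalan_number(1)*catalan_number(2) = 1*2 = 2
  catalan_number(2)*catalan_number(1) = 2*1 = 2
  catalan_number(3)*catalan_number(0) = 5*1 = 5
= 5 + 2 + 2 + 5
= 14


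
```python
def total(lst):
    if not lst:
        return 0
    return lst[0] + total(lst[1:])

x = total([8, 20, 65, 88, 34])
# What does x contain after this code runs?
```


total([8, 20, 65, 88, 34])
= 8 + total([20, 65, 88, 34])
= 8 + 20 + total([65, 88, 34])
= 8 + 20 + 65 + total([88, 34])
= 8 + 20 + 65 + 88 + total([34])
= 8 + 20 + 65 + 88 + 34 + total([])
= 8 + 20 + 65 + 88 + 34 + 0
= 215


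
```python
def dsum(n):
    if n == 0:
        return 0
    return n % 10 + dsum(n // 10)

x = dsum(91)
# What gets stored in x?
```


dsum(91)
= 1 + dsum(9)
= 1 + 9 + dsum(0)
= 1 + 9 + 0
= 10


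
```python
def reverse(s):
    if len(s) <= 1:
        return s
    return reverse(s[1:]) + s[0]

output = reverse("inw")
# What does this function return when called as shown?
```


reverse("inw")
= reverse("nw") + "i"
= reverse("w") + "n" + "i"
= "w" + "n" + "i"
= "wni"


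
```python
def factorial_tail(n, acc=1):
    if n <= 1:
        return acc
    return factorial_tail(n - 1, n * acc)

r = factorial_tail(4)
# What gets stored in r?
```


factorial_tail(4, 1)
= factorial_tail(3, 4 * 1) = factorial_tail(3, 4)
= factorial_tail(2, 3 * 4) = factorial_tail(2, 12)
= factorial_tail(1, 2 * 12) = factorial_tail(1, 24)
n <= 1, return acc = 24


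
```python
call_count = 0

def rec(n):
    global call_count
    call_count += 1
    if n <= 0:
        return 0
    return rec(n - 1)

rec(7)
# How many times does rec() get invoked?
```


rec(7) calls rec(6) calls ... calls rec(0)
Total calls: 7 + 1 (for base case) = 8


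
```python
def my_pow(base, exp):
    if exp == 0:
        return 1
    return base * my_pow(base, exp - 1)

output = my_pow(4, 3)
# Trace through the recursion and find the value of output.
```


my_pow(4, 3)
= 4 * my_pow(4, 2)
= 4 * 4 * my_pow(4, 1)
= 4 * 4 * 4 * my_pow(4, 0)
= 4 * 4 * 4 * 1
= 64


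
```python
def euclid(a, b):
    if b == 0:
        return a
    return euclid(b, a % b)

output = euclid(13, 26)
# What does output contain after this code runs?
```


euclid(13, 26)
= euclid(26, 13 % 26) = euclid(26, 13)
= euclid(13, 26 % 13) = euclid(13, 0)
b == 0, return a = 13


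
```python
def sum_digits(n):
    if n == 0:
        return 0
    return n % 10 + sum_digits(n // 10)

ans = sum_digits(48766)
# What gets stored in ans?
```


sum_digits(48766)
= 6 + sum_digits(4876)
= 6 + 6 + sum_digits(487)
= 6 + 6 + 7 + sum_digits(48)
= 6 + 6 + 7 + 8 + sum_digits(4)
= 6 + 6 + 7 + 8 + 4 + sum_digits(0)
= 6 + 6 + 7 + 8 + 4 + 0
= 31


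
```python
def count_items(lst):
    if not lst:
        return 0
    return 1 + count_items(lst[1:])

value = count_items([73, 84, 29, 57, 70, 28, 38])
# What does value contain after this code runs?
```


count_items([73, 84, 29, 57, 70, 28, 38])
= 1 + count_items([84, 29, 57, 70, 28, 38])
= 1 + 1 + count_items([29, 57, 70, 28, 38])
= 1 + 1 + 1 + count_items([57, 70, 28, 38])
= 1 + 1 + 1 + 1 + count_items([70, 28, 38])
= 1 + 1 + 1 + 1 + 1 + count_items([28, 38])
= 1 + 1 + 1 + 1 + 1 + 1 + count_items([38])
= 1 + 1 + 1 + 1 + 1 + 1 + 1 + count_items([])
= 1 + 1 + 1 + 1 + 1 + 1 + 1 + 0
= 7


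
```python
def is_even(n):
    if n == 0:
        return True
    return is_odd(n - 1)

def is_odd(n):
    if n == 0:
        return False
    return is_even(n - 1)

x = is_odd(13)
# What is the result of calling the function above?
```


is_odd(13)
= is_even(12)
= is_odd(11)
= is_even(10)
= is_odd(9)
= is_even(8)
= is_odd(7)
= is_even(6)
= is_odd(5)
= is_even(4)
= is_odd(3)
= is_even(2)
= is_odd(1)
= is_even(0)
n == 0: return True
= True


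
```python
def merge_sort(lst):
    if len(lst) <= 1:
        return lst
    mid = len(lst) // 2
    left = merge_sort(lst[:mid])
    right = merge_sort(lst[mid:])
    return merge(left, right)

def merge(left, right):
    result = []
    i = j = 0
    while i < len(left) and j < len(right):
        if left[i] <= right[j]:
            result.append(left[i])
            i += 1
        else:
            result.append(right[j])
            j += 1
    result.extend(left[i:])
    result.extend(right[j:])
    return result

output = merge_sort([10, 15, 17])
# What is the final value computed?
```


merge_sort([10, 15, 17])
Split into [10] and [15, 17]
Left sorted: [10]
Right sorted: [15, 17]
Merge [10] and [15, 17]
= [10, 15, 17]


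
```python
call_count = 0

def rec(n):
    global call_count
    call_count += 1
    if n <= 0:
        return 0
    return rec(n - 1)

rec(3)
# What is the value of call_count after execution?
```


rec(3) calls rec(2) calls ... calls rec(0)
Total calls: 3 + 1 (for base case) = 4


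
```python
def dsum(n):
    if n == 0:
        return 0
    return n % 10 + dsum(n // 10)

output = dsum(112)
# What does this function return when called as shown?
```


dsum(112)
= 2 + dsum(11)
= 2 + 1 + dsum(1)
= 2 + 1 + 1 + dsum(0)
= 2 + 1 + 1 + 0
= 4


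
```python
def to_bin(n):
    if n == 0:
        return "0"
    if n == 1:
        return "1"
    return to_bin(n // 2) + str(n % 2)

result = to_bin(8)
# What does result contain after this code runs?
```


to_bin(8)
= to_bin(4) + "0"
= to_bin(2) + "0" + "0"
= to_bin(1) + "0" + "0" + "0"
= "1" + "0" + "0" + "0"
= "1000"


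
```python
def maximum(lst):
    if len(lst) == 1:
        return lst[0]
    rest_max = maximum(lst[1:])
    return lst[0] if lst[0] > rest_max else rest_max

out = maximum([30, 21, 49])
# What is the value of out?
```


maximum([30, 21, 49])
= compare 30 with maximum([21, 49])
= compare 21 with maximum([49])
Base: maximum([49]) = 49
compare 21 with 49: max = 49
compare 30 with 49: max = 49
= 49


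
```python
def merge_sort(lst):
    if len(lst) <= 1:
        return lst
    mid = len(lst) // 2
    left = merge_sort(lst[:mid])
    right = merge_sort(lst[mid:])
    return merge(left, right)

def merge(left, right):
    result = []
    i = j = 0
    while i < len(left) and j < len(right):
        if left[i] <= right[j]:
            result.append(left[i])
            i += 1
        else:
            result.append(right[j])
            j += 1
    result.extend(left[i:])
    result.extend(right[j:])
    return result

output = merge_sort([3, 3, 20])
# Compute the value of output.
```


merge_sort([3, 3, 20])
Split into [3] and [3, 20]
Left sorted: [3]
Right sorted: [3, 20]
Merge [3] and [3, 20]
= [3, 3, 20]


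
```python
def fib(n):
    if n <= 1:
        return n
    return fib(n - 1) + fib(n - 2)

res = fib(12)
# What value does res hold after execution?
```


fib(12)
= fib(11) + fib(10)
= (fib(10) + fib(9)) + fib(10)
Computing bottom-up: fib(0)=0, fib(1)=1, fib(2)=1, fib(3)=2, fib(4)=3, fib(5)=5, fib(6)=8, fib(7)=13, fib(8)=21, fib(9)=34, fib(10)=55, fib(11)=89, fib(12)=144
= 144


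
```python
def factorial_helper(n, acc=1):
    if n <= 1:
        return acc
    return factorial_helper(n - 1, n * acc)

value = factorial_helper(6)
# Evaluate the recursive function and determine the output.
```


factorial_helper(6, 1)
= factorial_helper(5, 6 * 1) = factorial_helper(5, 6)
= factorial_helper(4, 5 * 6) = factorial_helper(4, 30)
= factorial_helper(3, 4 * 30) = factorial_helper(3, 120)
= factorial_helper(2, 3 * 120) = factorial_helper(2, 360)
= factorial_helper(1, 2 * 360) = factorial_helper(1, 720)
n <= 1, return acc = 720


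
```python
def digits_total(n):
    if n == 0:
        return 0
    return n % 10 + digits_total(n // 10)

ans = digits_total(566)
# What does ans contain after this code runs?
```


digits_total(566)
= 6 + digits_total(56)
= 6 + 6 + digits_total(5)
= 6 + 6 + 5 + digits_total(0)
= 6 + 6 + 5 + 0
= 17


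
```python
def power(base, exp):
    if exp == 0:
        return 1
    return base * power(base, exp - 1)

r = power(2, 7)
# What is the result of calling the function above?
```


power(2, 7)
= 2 * power(2, 6)
= 2 * 2 * power(2, 5)
= 2 * 2 * 2 * power(2, 4)
= 2 * 2 * 2 * 2 * power(2, 3)
= 2 * 2 * 2 * 2 * 2 * power(2, 2)
= 2 * 2 * 2 * 2 * 2 * 2 * power(2, 1)
= 2 * 2 * 2 * 2 * 2 * 2 * 2 * power(2, 0)
= 2 * 2 * 2 * 2 * 2 * 2 * 2 * 1
= 128


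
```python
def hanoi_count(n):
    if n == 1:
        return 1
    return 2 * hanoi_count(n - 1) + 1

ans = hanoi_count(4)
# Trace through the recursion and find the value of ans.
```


hanoi_count(4)
= 2 * hanoi_count(3) + 1
= 2 * (2 * hanoi_count(2) + 1) + 1
= 2 * (2 * (2 * hanoi_count(1) + 1) + 1) + 1
Now compute bottom-up:
hanoi_count(1) = 1
hanoi_count(2) = 2 * 1 + 1 = 3
hanoi_count(3) = 2 * 3 + 1 = 7
hanoi_count(4) = 2 * 7 + 1 = 15
= 15


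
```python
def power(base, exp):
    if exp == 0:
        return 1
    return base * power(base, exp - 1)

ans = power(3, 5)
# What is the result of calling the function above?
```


power(3, 5)
= 3 * power(3, 4)
= 3 * 3 * power(3, 3)
= 3 * 3 * 3 * power(3, 2)
= 3 * 3 * 3 * 3 * power(3, 1)
= 3 * 3 * 3 * 3 * 3 * power(3, 0)
= 3 * 3 * 3 * 3 * 3 * 1
= 243


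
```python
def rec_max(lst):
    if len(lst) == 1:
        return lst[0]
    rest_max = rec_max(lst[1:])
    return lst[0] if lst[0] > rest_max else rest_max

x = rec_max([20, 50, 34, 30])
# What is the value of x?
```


rec_max([20, 50, 34, 30])
= compare 20 with rec_max([50, 34, 30])
= compare 50 with rec_max([34, 30])
= compare 34 with rec_max([30])
Base: rec_max([30]) = 30
compare 34 with 30: max = 34
compare 50 with 34: max = 50
compare 20 with 50: max = 50
= 50


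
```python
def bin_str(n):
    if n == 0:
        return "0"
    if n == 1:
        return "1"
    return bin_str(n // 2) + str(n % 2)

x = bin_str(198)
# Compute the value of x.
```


bin_str(198)
= bin_str(99) + "0"
= bin_str(49) + "1" + "0"
= bin_str(24) + "1" + "1" + "0"
= bin_str(12) + "0" + "1" + "1" + "0"
= bin_str(6) + "0" + "0" + "1" + "1" + "0"
= bin_str(3) + "0" + "0" + "0" + "1" + "1" + "0"
= bin_str(1) + "1" + "0" + "0" + "0" + "1" + "1" + "0"
= "1" + "1" + "0" + "0" + "0" + "1" + "1" + "0"
= "11000110"


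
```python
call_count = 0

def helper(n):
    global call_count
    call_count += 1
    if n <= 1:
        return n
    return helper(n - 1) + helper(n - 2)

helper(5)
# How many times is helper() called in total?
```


helper(5) calls helper(4) and helper(3); each non-base call branches into two more.
Let C(k) = total number of calls made by helper(k), including the call to helper(k) itself.
Base cases: C(0) = 1, C(1) = 1
Recurrence: C(k) = 1 + C(k-1) + C(k-2)
  C(2) = 1 + C(1) + C(0) = 1 + 1 + 1 = 3
  C(3) = 1 + C(2) + C(1) = 1 + 3 + 1 = 5
  C(4) = 1 + C(3) + C(2) = 1 + 5 + 3 = 9
  C(5) = 1 + C(4) + C(3) = 1 + 9 + 5 = 15
Total calls = C(5) = 15


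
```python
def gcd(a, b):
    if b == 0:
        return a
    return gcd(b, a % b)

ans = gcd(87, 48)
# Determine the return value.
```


gcd(87, 48)
= gcd(48, 87 % 48) = gcd(48, 39)
= gcd(39, 48 % 39) = gcd(39, 9)
= gcd(9, 39 % 9) = gcd(9, 3)
= gcd(3, 9 % 3) = gcd(3, 0)
b == 0, return a = 3


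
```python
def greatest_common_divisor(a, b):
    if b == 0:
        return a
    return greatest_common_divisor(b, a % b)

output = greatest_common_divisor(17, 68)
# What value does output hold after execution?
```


greatest_common_divisor(17, 68)
= greatest_common_divisor(68, 17 % 68) = greatest_common_divisor(68, 17)
= greatest_common_divisor(17, 68 % 17) = greatest_common_divisor(17, 0)
b == 0, return a = 17


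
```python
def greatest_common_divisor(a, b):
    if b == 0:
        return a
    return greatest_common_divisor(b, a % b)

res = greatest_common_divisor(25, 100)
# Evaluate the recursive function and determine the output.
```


greatest_common_divisor(25, 100)
= greatest_common_divisor(100, 25 % 100) = greatest_common_divisor(100, 25)
= greatest_common_divisor(25, 100 % 25) = greatest_common_divisor(25, 0)
b == 0, return a = 25


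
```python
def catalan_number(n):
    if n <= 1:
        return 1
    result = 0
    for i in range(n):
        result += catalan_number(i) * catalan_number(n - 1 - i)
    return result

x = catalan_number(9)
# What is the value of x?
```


catalan_number(9)
= sum of catalan_number(i) * catalan_number(9-1-i) for i in 0..8
First compute sub-values bottom-up:
  catalan_number(0) = 1, catalan_number(1) = 1
  catalan_number(2) = 1*1 + 1*1 = 2
  catalan_number(3) = 1*2 + 1*1 + 2*1 = 5
  catalan_number(4) = 1*5 + 1*2 + 2*1 + 5*1 = 14
  catalan_number(5) = 1*14 + 1*5 + 2*2 + 5*1 + 14*1 = 42
  catalan_number(6) = 1*42 + 1*14 + 2*5 + 5*2 + 14*1 + 42*1 = 132
  catalan_number(7) = 1*132 + 1*42 + 2*14 + 5*5 + 14*2 + 42*1 + 132*1 = 429
  catalan_number(8) = 1*429 + 1*132 + 2*42 + 5*14 + 14*5 + 42*2 + 132*1 + 429*1 = 1430
Now catalan_number(9):
  catalan_number(0)*catalan_number(8) = 1*1430 = 1430
  catalan_number(1)*catalan_number(7) = 1*429 = 429
  catalan_number(2)*catalan_number(6) = 2*132 = 264
  catalan_number(3)*catalan_number(5) = 5*42 = 210
  catalan_number(4)*catalan_number(4) = 14*14 = 196
  catalan_number(5)*catalan_number(3) = 42*5 = 210
  catalan_number(6)*catalan_number(2) = 132*2 = 264
  catalan_number(7)*catalan_number(1) = 429*1 = 429
  catalan_number(8)*catalan_number(0) = 1430*1 = 1430
= 1430 + 429 + 264 + 210 + 196 + 210 + 264 + 429 + 1430
= 4862


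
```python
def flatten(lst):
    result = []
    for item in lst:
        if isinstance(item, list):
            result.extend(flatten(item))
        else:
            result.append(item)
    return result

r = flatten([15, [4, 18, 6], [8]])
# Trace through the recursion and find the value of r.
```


flatten([15, [4, 18, 6], [8]])
Processing each element:
  15 is not a list -> append 15
  [4, 18, 6] is a list -> flatten recursively -> [4, 18, 6]
  [8] is a list -> flatten recursively -> [8]
= [15, 4, 18, 6, 8]


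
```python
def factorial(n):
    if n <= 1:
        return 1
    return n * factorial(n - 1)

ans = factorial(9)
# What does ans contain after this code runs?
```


factorial(9)
= 9 * factorial(8)
= 9 * 8 * factorial(7)
= 9 * 8 * 7 * factorial(6)
= 9 * 8 * 7 * 6 * factorial(5)
= 9 * 8 * 7 * 6 * 5 * factorial(4)
= 9 * 8 * 7 * 6 * 5 * 4 * factorial(3)
= 9 * 8 * 7 * 6 * 5 * 4 * 3 * factorial(2)
= 9 * 8 * 7 * 6 * 5 * 4 * 3 * 2 * factorial(1)
= 9 * 8 * 7 * 6 * 5 * 4 * 3 * 2 * 1
= 362880


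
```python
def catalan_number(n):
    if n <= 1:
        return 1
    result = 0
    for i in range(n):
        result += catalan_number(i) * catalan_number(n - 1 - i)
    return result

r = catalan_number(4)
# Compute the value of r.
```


catalan_number(4)
= sum of catalan_number(i) * catalan_number(4-1-i) for i in 0..3
First compute sub-values bottom-up:
  catalan_number(0) = 1, catalan_number(1) = 1
  catalan_number(2) = 1*1 + 1*1 = 2
  catalan_number(3) = 1*2 + 1*1 + 2*1 = 5
Now catalan_number(4):
  catalan_number(0)*catalan_number(3) = 1*5 = 5
  catalan_number(1)*catalan_number(2) = 1*2 = 2
  catalan_number(2)*catalan_number(1) = 2*1 = 2
  catalan_number(3)*catalan_number(0) = 5*1 = 5
= 5 + 2 + 2 + 5
= 14


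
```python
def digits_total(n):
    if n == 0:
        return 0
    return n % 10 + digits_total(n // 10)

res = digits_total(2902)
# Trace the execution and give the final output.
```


digits_total(2902)
= 2 + digits_total(290)
= 2 + 0 + digits_total(29)
= 2 + 0 + 9 + digits_total(2)
= 2 + 0 + 9 + 2 + digits_total(0)
= 2 + 0 + 9 + 2 + 0
= 13


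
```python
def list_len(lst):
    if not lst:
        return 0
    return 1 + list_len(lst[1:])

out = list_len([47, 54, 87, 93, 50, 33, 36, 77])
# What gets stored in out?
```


list_len([47, 54, 87, 93, 50, 33, 36, 77])
= 1 + list_len([54, 87, 93, 50, 33, 36, 77])
= 1 + 1 + list_len([87, 93, 50, 33, 36, 77])
= 1 + 1 + 1 + list_len([93, 50, 33, 36, 77])
= 1 + 1 + 1 + 1 + list_len([50, 33, 36, 77])
= 1 + 1 + 1 + 1 + 1 + list_len([33, 36, 77])
= 1 + 1 + 1 + 1 + 1 + 1 + list_len([36, 77])
= 1 + 1 + 1 + 1 + 1 + 1 + 1 + list_len([77])
= 1 + 1 + 1 + 1 + 1 + 1 + 1 + 1 + list_len([])
= 1 + 1 + 1 + 1 + 1 + 1 + 1 + 1 + 0
= 8


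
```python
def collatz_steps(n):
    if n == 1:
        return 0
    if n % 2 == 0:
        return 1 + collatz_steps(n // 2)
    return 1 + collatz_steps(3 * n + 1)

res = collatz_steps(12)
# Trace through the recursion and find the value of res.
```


collatz_steps(12)
12 is even -> collatz_steps(6)
6 is even -> collatz_steps(3)
3 is odd -> 3*3+1 = 10 -> collatz_steps(10)
10 is even -> collatz_steps(5)
5 is odd -> 3*5+1 = 16 -> collatz_steps(16)
16 is even -> collatz_steps(8)
8 is even -> collatz_steps(4)
4 is even -> collatz_steps(2)
2 is even -> collatz_steps(1)
Reached 1 after 9 steps
= 9


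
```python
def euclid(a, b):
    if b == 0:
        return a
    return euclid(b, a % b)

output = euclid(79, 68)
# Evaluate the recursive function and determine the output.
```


euclid(79, 68)
= euclid(68, 79 % 68) = euclid(68, 11)
= euclid(11, 68 % 11) = euclid(11, 2)
= euclid(2, 11 % 2) = euclid(2, 1)
= euclid(1, 2 % 1) = euclid(1, 0)
b == 0, return a = 1


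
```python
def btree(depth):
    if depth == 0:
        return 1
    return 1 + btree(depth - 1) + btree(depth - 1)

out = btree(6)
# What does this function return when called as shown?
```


btree(6)
= 1 + btree(5) + btree(5)
= 1 + 2 * btree(5)
btree(k) = 2^(k+1) - 1
btree(0) = 1
btree(1) = 3
btree(2) = 7
btree(3) = 15
btree(4) = 31
btree(6) = 2^7 - 1 = 127


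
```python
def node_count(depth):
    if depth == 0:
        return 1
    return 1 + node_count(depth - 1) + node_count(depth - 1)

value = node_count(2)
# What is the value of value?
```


node_count(2)
= 1 + node_count(1) + node_count(1)
= 1 + 2 * node_count(1)
node_count(k) = 2^(k+1) - 1
node_count(0) = 1
node_count(1) = 3
node_count(2) = 7
node_count(2) = 2^3 - 1 = 7


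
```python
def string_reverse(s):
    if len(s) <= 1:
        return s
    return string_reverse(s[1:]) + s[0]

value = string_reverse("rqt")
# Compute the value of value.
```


string_reverse("rqt")
= string_reverse("qt") + "r"
= string_reverse("t") + "q" + "r"
= "t" + "q" + "r"
= "tqr"


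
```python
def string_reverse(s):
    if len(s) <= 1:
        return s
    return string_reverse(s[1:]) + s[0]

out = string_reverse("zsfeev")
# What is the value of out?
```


string_reverse("zsfeev")
= string_reverse("sfeev") + "z"
= string_reverse("feev") + "s" + "z"
= string_reverse("eev") + "f" + "s" + "z"
= string_reverse("ev") + "e" + "f" + "s" + "z"
= string_reverse("v") + "e" + "e" + "f" + "s" + "z"
= "v" + "e" + "e" + "f" + "s" + "z"
= "veefsz"


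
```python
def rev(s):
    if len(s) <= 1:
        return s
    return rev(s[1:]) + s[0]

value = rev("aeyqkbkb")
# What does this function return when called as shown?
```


rev("aeyqkbkb")
= rev("eyqkbkb") + "a"
= rev("yqkbkb") + "e" + "a"
= rev("qkbkb") + "y" + "e" + "a"
= rev("kbkb") + "q" + "y" + "e" + "a"
= rev("bkb") + "k" + "q" + "y" + "e" + "a"
= rev("kb") + "b" + "k" + "q" + "y" + "e" + "a"
= rev("b") + "k" + "b" + "k" + "q" + "y" + "e" + "a"
= "b" + "k" + "b" + "k" + "q" + "y" + "e" + "a"
= "bkbkqyea"
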